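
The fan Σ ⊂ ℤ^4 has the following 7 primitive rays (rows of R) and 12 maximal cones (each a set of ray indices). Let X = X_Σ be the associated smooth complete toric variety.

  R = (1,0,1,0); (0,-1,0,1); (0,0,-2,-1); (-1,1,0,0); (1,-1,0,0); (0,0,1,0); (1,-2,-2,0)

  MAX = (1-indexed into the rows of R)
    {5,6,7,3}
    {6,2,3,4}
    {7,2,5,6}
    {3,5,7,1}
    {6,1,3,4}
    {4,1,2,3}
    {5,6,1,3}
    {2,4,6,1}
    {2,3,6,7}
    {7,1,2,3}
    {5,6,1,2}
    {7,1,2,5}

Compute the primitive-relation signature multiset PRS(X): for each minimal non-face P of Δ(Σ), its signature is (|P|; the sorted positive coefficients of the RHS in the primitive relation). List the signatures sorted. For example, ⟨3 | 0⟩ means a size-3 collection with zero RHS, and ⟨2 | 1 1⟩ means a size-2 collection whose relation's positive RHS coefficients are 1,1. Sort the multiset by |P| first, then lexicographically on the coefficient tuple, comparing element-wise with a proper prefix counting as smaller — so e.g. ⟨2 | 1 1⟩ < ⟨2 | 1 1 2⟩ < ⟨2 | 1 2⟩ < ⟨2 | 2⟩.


Δ(Σ) — 7 vertices, 5 min non-faces:

  • {4,5}:  v_{4} + v_{5} = 0 — sig = ⟨2 | 0⟩
  • {4,7}:  v_{4} + v_{7} = v_{2} + v_{3} — sig = ⟨2 | 1 1⟩
  • {2,3,5}:  v_{2} + v_{3} + v_{5} = v_{7} — sig = ⟨3 | 1⟩
  • {1,6,7}:  v_{1} + v_{6} + v_{7} = 2·v_{5} — sig = ⟨3 | 2⟩
  • {1,2,3,6}:  v_{1} + v_{2} + v_{3} + v_{6} = v_{5} — sig = ⟨4 | 1⟩

Hence PRS(X_Σ) =
    ⟨2 | 0⟩
    ⟨2 | 1 1⟩
    ⟨3 | 1⟩
    ⟨3 | 2⟩
    ⟨4 | 1⟩


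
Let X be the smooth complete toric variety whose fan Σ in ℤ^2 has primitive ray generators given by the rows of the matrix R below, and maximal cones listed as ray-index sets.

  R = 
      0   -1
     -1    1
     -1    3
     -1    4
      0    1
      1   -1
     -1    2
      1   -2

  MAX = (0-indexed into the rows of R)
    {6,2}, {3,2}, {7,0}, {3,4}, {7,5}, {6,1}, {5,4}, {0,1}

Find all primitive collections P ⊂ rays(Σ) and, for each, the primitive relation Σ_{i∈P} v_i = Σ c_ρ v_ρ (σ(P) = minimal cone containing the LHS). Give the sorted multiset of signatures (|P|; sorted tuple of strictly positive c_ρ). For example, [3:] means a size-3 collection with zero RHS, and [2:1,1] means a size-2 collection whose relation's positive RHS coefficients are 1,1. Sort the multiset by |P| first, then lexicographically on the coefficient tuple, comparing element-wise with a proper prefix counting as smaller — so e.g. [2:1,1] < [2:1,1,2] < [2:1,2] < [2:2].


20 collections generate NE(X_Σ); each relation:

  {0,4}:  v_{0} + v_{4} = 0 — sig = [2:]
  {1,5}:  v_{1} + v_{5} = 0 — sig = [2:]
  {6,7}:  v_{6} + v_{7} = 0 — sig = [2:]
  {0,2}:  v_{0} + v_{2} = v_{6} — sig = [2:1]
  {0,3}:  v_{0} + v_{3} = v_{2} — sig = [2:1]
  {0,5}:  v_{0} + v_{5} = v_{7} — sig = [2:1]
  {0,6}:  v_{0} + v_{6} = v_{1} — sig = [2:1]
  {1,4}:  v_{1} + v_{4} = v_{6} — sig = [2:1]
  {1,7}:  v_{1} + v_{7} = v_{0} — sig = [2:1]
  {2,4}:  v_{2} + v_{4} = v_{3} — sig = [2:1]
  {2,7}:  v_{2} + v_{7} = v_{4} — sig = [2:1]
  {4,6}:  v_{4} + v_{6} = v_{2} — sig = [2:1]
  {4,7}:  v_{4} + v_{7} = v_{5} — sig = [2:1]
  {5,6}:  v_{5} + v_{6} = v_{4} — sig = [2:1]
  {1,3}:  v_{1} + v_{3} = v_{2} + v_{6} — sig = [2:1,1]
  {1,2}:  v_{1} + v_{2} = 2·v_{6} — sig = [2:2]
  {2,5}:  v_{2} + v_{5} = 2·v_{4} — sig = [2:2]
  {3,6}:  v_{3} + v_{6} = 2·v_{2} — sig = [2:2]
  {3,7}:  v_{3} + v_{7} = 2·v_{4} — sig = [2:2]
  {3,5}:  v_{3} + v_{5} = 3·v_{4} — sig = [2:3]

so the primitive-relation signature multiset is
{ [2:] ×3,  [2:1] ×11,  [2:1,1],  [2:2] ×4,  [2:3] }


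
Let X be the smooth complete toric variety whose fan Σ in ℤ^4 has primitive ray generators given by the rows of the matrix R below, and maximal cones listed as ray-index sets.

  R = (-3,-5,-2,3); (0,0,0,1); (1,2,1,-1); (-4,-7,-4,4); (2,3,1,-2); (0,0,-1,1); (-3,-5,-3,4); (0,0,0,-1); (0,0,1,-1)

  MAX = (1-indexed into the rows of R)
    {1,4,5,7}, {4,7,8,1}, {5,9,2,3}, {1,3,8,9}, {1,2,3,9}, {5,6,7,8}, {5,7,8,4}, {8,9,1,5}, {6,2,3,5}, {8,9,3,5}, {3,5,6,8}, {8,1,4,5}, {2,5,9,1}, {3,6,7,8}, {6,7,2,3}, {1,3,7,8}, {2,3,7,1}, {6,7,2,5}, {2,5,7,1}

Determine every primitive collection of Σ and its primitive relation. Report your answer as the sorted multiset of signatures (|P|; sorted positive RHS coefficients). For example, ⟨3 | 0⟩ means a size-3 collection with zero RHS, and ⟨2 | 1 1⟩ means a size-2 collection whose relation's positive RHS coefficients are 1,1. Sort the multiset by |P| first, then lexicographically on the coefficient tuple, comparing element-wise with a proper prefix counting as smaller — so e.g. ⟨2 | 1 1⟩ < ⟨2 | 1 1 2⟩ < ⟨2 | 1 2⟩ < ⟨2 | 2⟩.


Primitive collections (11):

  {2,8}:  v_{2} + v_{8} = 0  ⟹  sig = ⟨2 | 0⟩
  {6,9}:  v_{6} + v_{9} = 0  ⟹  sig = ⟨2 | 0⟩
  {1,6}:  v_{1} + v_{6} = v_{7}  ⟹  sig = ⟨2 | 1⟩
  {7,9}:  v_{7} + v_{9} = v_{1}  ⟹  sig = ⟨2 | 1⟩
  {3,4}:  v_{3} + v_{4} = v_{7} + v_{8}  ⟹  sig = ⟨2 | 1 1⟩
  {2,4}:  v_{2} + v_{4} = v_{1} + v_{5} + v_{7}  ⟹  sig = ⟨2 | 1 1 1⟩
  {4,6}:  v_{4} + v_{6} = v_{5} + 2·v_{7} + v_{8}  ⟹  sig = ⟨2 | 1 1 2⟩
  {4,9}:  v_{4} + v_{9} = 2·v_{1} + v_{5} + v_{8}  ⟹  sig = ⟨2 | 1 1 2⟩
  {1,3,5}:  v_{1} + v_{3} + v_{5} = 0  ⟹  sig = ⟨3 | 0⟩
  {3,5,7}:  v_{3} + v_{5} + v_{7} = v_{6}  ⟹  sig = ⟨3 | 1⟩
  {1,5,7,8}:  v_{1} + v_{5} + v_{7} + v_{8} = v_{4}  ⟹  sig = ⟨4 | 1⟩

so the primitive-relation signature multiset is
{ ⟨2 | 0⟩ ×2,  ⟨2 | 1⟩ ×2,  ⟨2 | 1 1⟩,  ⟨2 | 1 1 1⟩,  ⟨2 | 1 1 2⟩ ×2,  ⟨3 | 0⟩,  ⟨3 | 1⟩,  ⟨4 | 1⟩ }


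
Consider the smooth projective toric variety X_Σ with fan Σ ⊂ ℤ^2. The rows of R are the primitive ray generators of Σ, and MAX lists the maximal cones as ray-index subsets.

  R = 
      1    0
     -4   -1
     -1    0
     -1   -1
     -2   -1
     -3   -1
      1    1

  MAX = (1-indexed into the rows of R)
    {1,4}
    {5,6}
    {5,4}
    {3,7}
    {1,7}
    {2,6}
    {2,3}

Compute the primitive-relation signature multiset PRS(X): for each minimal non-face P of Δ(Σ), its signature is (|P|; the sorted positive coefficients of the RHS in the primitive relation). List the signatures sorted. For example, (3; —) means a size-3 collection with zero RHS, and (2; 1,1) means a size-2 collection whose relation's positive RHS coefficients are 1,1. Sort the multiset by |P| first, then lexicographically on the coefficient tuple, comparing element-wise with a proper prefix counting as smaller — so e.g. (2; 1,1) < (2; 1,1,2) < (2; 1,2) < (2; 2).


|primitive collections| = 14. Relations:

  P={1,3}:  v_{1} + v_{3} = 0  so sig = (2; —)
  P={4,7}:  v_{4} + v_{7} = 0  so sig = (2; —)
  P={1,2}:  v_{1} + v_{2} = v_{6}  so sig = (2; 1)
  P={1,5}:  v_{1} + v_{5} = v_{4}  so sig = (2; 1)
  P={1,6}:  v_{1} + v_{6} = v_{5}  so sig = (2; 1)
  P={3,4}:  v_{3} + v_{4} = v_{5}  so sig = (2; 1)
  P={3,5}:  v_{3} + v_{5} = v_{6}  so sig = (2; 1)
  P={3,6}:  v_{3} + v_{6} = v_{2}  so sig = (2; 1)
  P={5,7}:  v_{5} + v_{7} = v_{3}  so sig = (2; 1)
  P={2,4}:  v_{2} + v_{4} = v_{5} + v_{6}  so sig = (2; 1,1)
  P={2,5}:  v_{2} + v_{5} = 2·v_{6}  so sig = (2; 2)
  P={4,6}:  v_{4} + v_{6} = 2·v_{5}  so sig = (2; 2)
  P={6,7}:  v_{6} + v_{7} = 2·v_{3}  so sig = (2; 2)
  P={2,7}:  v_{2} + v_{7} = 3·v_{3}  so sig = (2; 3)

so the primitive-relation signature multiset is
[(2; —), (2; —), (2; 1), (2; 1), (2; 1), (2; 1), (2; 1), (2; 1), (2; 1), (2; 1,1), (2; 2), (2; 2), (2; 2), (2; 3)]


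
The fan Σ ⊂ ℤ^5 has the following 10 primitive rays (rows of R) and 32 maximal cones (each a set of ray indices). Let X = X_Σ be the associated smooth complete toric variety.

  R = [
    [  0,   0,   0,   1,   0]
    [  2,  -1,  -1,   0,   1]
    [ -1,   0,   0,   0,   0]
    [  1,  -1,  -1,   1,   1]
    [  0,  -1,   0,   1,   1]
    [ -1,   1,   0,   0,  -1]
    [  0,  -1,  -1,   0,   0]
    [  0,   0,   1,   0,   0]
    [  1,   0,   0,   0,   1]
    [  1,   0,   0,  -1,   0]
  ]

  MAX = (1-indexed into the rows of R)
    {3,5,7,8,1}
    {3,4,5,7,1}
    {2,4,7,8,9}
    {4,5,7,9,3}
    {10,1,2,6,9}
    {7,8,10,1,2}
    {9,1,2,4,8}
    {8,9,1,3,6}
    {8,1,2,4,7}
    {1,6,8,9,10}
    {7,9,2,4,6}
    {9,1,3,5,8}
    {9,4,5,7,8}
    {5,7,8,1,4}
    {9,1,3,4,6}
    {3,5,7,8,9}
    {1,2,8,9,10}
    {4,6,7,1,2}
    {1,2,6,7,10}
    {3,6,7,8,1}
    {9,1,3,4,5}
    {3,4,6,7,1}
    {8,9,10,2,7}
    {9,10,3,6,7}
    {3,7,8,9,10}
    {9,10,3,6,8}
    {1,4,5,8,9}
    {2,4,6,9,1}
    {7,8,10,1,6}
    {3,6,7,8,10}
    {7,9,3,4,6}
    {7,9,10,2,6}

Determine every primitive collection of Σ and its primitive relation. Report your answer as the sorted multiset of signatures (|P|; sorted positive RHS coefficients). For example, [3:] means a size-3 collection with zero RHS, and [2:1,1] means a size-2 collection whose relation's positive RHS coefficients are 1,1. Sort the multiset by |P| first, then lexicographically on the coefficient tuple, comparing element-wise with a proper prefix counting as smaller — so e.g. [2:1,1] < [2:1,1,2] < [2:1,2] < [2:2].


Primitive collections (11):

  • {4,10}:  v_{4} + v_{10} = v_{2}  ⟹  sig = [2:1]
  • {2,3}:  v_{2} + v_{3} = v_{7} + v_{9}  ⟹  sig = [2:1,1]
  • {5,6}:  v_{5} + v_{6} = v_{1} + v_{3}  ⟹  sig = [2:1,1]
  • {5,10}:  v_{5} + v_{10} = v_{7} + v_{8} + v_{9}  ⟹  sig = [2:1,1,1]
  • {2,5}:  v_{2} + v_{5} = v_{4} + v_{7} + v_{8} + v_{9}  ⟹  sig = [2:1,1,1,1]
  • {1,3,10}:  v_{1} + v_{3} + v_{10} = 0  ⟹  sig = [3:]
  • {1,7,9}:  v_{1} + v_{7} + v_{9} = v_{4}  ⟹  sig = [3:1]
  • {3,4,8}:  v_{3} + v_{4} + v_{8} = v_{5}  ⟹  sig = [3:1]
  • {4,6,8}:  v_{4} + v_{6} + v_{8} = v_{1}  ⟹  sig = [3:1]
  • {2,6,8}:  v_{2} + v_{6} + v_{8} = v_{1} + v_{10}  ⟹  sig = [3:1,1]
  • {6,7,8,9}:  v_{6} + v_{7} + v_{8} + v_{9} = 0  ⟹  sig = [4:]

so the primitive-relation signature multiset is
{ [2:1],  [2:1,1] ×2,  [2:1,1,1],  [2:1,1,1,1],  [3:],  [3:1] ×3,  [3:1,1],  [4:] }


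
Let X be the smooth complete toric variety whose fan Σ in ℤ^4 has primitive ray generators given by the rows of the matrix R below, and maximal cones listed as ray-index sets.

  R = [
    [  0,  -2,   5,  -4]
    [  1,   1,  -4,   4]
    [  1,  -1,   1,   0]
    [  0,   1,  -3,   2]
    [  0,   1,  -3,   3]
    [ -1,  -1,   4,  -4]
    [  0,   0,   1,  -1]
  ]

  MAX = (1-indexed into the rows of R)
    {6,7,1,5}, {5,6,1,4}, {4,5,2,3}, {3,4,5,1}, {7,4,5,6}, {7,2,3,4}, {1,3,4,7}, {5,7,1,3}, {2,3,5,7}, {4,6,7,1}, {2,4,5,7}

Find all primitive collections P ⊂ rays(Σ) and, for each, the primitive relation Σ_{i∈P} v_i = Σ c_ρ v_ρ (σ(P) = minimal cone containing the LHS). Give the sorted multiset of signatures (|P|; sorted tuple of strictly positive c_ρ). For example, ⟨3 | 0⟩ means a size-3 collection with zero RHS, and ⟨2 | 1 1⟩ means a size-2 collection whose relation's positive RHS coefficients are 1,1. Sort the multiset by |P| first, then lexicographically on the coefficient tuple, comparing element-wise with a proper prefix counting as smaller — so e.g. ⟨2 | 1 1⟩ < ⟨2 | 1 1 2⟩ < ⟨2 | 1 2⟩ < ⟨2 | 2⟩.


Minimal non-faces — 5 found among 7 rays, 11 max cones:

  P = {2,6}:  v_{2} + v_{6} = 0  ⟹  sig = ⟨2 | 0⟩
  P = {1,2}:  v_{1} + v_{2} = v_{3}  ⟹  sig = ⟨2 | 1⟩
  P = {3,6}:  v_{3} + v_{6} = v_{1}  ⟹  sig = ⟨2 | 1⟩
  P = {1,4,5,7}:  v_{1} + v_{4} + v_{5} + v_{7} = 0  ⟹  sig = ⟨4 | 0⟩
  P = {3,4,5,7}:  v_{3} + v_{4} + v_{5} + v_{7} = v_{2}  ⟹  sig = ⟨4 | 1⟩

so the primitive-relation signature multiset is
    |P|=2: 3 collections, coeffs (), (1), (1)
    |P|=4: 2 collections, coeffs (), (1)


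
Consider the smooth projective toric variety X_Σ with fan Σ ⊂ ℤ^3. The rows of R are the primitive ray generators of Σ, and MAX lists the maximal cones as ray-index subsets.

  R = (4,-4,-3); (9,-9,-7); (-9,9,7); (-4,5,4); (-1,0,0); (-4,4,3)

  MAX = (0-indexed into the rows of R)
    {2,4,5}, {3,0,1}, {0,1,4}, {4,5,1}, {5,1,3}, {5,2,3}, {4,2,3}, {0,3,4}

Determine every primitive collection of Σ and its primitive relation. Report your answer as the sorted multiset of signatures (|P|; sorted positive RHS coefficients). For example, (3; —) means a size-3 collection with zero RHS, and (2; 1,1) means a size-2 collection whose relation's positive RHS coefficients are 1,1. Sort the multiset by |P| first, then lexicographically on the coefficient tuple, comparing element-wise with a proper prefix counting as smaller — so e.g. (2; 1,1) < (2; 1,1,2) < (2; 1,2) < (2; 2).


Σ has 5 primitive collections:

  {0,5}:  v_{0} + v_{5} = 0  ⟹  sig = (2; —)
  {1,2}:  v_{1} + v_{2} = 0  ⟹  sig = (2; —)
  {0,2}:  v_{0} + v_{2} = v_{3} + v_{4}  ⟹  sig = (2; 1,1)
  {1,3,4}:  v_{1} + v_{3} + v_{4} = v_{0}  ⟹  sig = (3; 1)
  {3,4,5}:  v_{3} + v_{4} + v_{5} = v_{2}  ⟹  sig = (3; 1)

Signatures (|P|; sorted positive RHS coefficients), sorted:
{ (2; —) ×2,  (2; 1,1),  (3; 1) ×2 }


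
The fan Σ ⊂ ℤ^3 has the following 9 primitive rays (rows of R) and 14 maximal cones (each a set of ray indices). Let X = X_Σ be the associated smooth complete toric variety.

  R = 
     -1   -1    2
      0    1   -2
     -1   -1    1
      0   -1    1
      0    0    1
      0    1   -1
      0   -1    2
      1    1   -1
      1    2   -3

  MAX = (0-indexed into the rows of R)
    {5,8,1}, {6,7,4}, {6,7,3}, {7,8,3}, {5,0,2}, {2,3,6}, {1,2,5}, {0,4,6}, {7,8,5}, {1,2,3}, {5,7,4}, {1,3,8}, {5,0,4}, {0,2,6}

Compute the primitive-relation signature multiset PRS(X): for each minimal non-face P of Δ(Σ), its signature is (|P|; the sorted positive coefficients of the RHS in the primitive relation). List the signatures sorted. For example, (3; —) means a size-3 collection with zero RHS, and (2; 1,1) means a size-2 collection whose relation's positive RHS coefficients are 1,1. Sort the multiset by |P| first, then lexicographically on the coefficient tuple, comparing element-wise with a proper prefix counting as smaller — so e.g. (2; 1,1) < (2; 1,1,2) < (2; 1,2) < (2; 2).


Primitive collections (15):

  P = {1,6}:  v_{1} + v_{6} = 0  so sig = (2; —)
  P = {2,7}:  v_{2} + v_{7} = 0  so sig = (2; —)
  P = {3,5}:  v_{3} + v_{5} = 0  so sig = (2; —)
  P = {0,7}:  v_{0} + v_{7} = v_{4}  so sig = (2; 1)
  P = {0,8}:  v_{0} + v_{8} = v_{5}  so sig = (2; 1)
  P = {1,4}:  v_{1} + v_{4} = v_{5}  so sig = (2; 1)
  P = {1,7}:  v_{1} + v_{7} = v_{8}  so sig = (2; 1)
  P = {2,4}:  v_{2} + v_{4} = v_{0}  so sig = (2; 1)
  P = {2,8}:  v_{2} + v_{8} = v_{1}  so sig = (2; 1)
  P = {3,4}:  v_{3} + v_{4} = v_{6}  so sig = (2; 1)
  P = {5,6}:  v_{5} + v_{6} = v_{4}  so sig = (2; 1)
  P = {6,8}:  v_{6} + v_{8} = v_{7}  so sig = (2; 1)
  P = {0,1}:  v_{0} + v_{1} = v_{2} + v_{5}  so sig = (2; 1,1)
  P = {0,3}:  v_{0} + v_{3} = v_{2} + v_{6}  so sig = (2; 1,1)
  P = {4,8}:  v_{4} + v_{8} = v_{5} + v_{7}  so sig = (2; 1,1)

Sorted signature multiset PRS(X):
[(2; —), (2; —), (2; —), (2; 1), (2; 1), (2; 1), (2; 1), (2; 1), (2; 1), (2; 1), (2; 1), (2; 1), (2; 1,1), (2; 1,1), (2; 1,1)]


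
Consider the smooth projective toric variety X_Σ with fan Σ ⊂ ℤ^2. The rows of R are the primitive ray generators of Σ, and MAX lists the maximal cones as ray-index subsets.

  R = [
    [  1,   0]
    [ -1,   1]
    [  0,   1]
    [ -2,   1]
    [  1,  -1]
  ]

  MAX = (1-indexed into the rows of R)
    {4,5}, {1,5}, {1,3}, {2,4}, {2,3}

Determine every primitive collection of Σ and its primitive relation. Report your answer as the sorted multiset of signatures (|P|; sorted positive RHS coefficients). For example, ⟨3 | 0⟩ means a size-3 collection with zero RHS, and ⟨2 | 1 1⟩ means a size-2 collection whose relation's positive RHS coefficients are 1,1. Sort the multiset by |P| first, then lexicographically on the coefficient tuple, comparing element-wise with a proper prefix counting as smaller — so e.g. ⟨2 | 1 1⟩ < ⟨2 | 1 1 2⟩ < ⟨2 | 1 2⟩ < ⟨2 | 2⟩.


Primitive collections (5):

  P={2,5}:  v_{2} + v_{5} = 0  so sig = ⟨2 | 0⟩
  P={1,2}:  v_{1} + v_{2} = v_{3}  so sig = ⟨2 | 1⟩
  P={1,4}:  v_{1} + v_{4} = v_{2}  so sig = ⟨2 | 1⟩
  P={3,5}:  v_{3} + v_{5} = v_{1}  so sig = ⟨2 | 1⟩
  P={3,4}:  v_{3} + v_{4} = 2·v_{2}  so sig = ⟨2 | 2⟩

Sorted signature multiset PRS(X):
    ⟨2 | 0⟩
    ⟨2 | 1⟩
    ⟨2 | 1⟩
    ⟨2 | 1⟩
    ⟨2 | 2⟩


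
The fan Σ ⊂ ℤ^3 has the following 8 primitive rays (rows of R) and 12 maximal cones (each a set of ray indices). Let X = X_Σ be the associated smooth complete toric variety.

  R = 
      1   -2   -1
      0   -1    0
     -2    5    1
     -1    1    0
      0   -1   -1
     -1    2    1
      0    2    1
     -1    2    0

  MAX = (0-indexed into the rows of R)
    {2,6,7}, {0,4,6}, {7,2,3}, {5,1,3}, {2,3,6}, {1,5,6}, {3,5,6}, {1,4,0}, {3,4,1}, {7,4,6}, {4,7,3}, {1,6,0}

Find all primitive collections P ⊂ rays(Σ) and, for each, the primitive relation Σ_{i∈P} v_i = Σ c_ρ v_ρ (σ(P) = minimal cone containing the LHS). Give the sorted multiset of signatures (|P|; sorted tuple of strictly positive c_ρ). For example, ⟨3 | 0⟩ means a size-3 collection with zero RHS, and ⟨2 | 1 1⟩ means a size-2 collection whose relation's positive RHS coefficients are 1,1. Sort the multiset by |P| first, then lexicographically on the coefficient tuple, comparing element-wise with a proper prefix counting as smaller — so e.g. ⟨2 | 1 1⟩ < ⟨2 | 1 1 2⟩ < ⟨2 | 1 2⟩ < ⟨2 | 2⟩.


Σ has 14 primitive collections:

  • {0,5}:  v_{0} + v_{5} = 0 ; sig = ⟨2 | 0⟩
  • {0,3}:  v_{0} + v_{3} = v_{4} ; sig = ⟨2 | 1⟩
  • {1,7}:  v_{1} + v_{7} = v_{3} ; sig = ⟨2 | 1⟩
  • {4,5}:  v_{4} + v_{5} = v_{3} ; sig = ⟨2 | 1⟩
  • {0,2}:  v_{0} + v_{2} = v_{4} + v_{6} + v_{7} ; sig = ⟨2 | 1 1 1⟩
  • {0,7}:  v_{0} + v_{7} = 2·v_{4} + v_{6} ; sig = ⟨2 | 1 2⟩
  • {1,2}:  v_{1} + v_{2} = 2·v_{3} + v_{6} ; sig = ⟨2 | 1 2⟩
  • {5,7}:  v_{5} + v_{7} = 2·v_{3} + v_{6} ; sig = ⟨2 | 1 2⟩
  • {2,4}:  v_{2} + v_{4} = 2·v_{7} ; sig = ⟨2 | 2⟩
  • {2,5}:  v_{2} + v_{5} = 3·v_{3} + 2·v_{6} ; sig = ⟨2 | 2 3⟩
  • {1,4,6}:  v_{1} + v_{4} + v_{6} = 0 ; sig = ⟨3 | 0⟩
  • {1,3,6}:  v_{1} + v_{3} + v_{6} = v_{5} ; sig = ⟨3 | 1⟩
  • {3,4,6}:  v_{3} + v_{4} + v_{6} = v_{7} ; sig = ⟨3 | 1⟩
  • {3,6,7}:  v_{3} + v_{6} + v_{7} = v_{2} ; sig = ⟨3 | 1⟩

so the primitive-relation signature multiset is
    ⟨2 | 0⟩
    ⟨2 | 1⟩
    ⟨2 | 1⟩
    ⟨2 | 1⟩
    ⟨2 | 1 1 1⟩
    ⟨2 | 1 2⟩
    ⟨2 | 1 2⟩
    ⟨2 | 1 2⟩
    ⟨2 | 2⟩
    ⟨2 | 2 3⟩
    ⟨3 | 0⟩
    ⟨3 | 1⟩
    ⟨3 | 1⟩
    ⟨3 | 1⟩


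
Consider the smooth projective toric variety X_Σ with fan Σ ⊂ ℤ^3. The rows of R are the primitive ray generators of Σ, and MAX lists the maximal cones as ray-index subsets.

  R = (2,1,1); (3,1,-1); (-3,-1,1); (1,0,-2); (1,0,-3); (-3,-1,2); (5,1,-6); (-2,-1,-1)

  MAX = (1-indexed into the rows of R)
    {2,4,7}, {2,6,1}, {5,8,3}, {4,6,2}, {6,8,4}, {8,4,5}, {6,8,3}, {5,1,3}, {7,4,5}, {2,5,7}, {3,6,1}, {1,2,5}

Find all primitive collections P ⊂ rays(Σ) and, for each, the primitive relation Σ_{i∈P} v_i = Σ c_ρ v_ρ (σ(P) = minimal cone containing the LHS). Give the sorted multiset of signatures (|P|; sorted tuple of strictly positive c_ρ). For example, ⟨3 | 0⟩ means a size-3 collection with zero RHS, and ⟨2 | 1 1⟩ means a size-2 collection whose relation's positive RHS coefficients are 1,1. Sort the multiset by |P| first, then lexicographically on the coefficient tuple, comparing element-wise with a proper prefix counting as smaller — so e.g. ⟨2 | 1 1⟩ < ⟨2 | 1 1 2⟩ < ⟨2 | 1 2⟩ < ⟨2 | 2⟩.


Δ(Σ) — 8 vertices, 11 min non-faces:

  {1,8}:  v_{1} + v_{8} = 0  ⇒ sig = ⟨2 | 0⟩
  {2,3}:  v_{2} + v_{3} = 0  ⇒ sig = ⟨2 | 0⟩
  {1,4}:  v_{1} + v_{4} = v_{2}  ⇒ sig = ⟨2 | 1⟩
  {2,8}:  v_{2} + v_{8} = v_{4}  ⇒ sig = ⟨2 | 1⟩
  {3,4}:  v_{3} + v_{4} = v_{8}  ⇒ sig = ⟨2 | 1⟩
  {5,6}:  v_{5} + v_{6} = v_{8}  ⇒ sig = ⟨2 | 1⟩
  {3,7}:  v_{3} + v_{7} = v_{4} + v_{5}  ⇒ sig = ⟨2 | 1 1⟩
  {1,7}:  v_{1} + v_{7} = 2·v_{2} + v_{5}  ⇒ sig = ⟨2 | 1 2⟩
  {7,8}:  v_{7} + v_{8} = 2·v_{4} + v_{5}  ⇒ sig = ⟨2 | 1 2⟩
  {6,7}:  v_{6} + v_{7} = 2·v_{4}  ⇒ sig = ⟨2 | 2⟩
  {2,4,5}:  v_{2} + v_{4} + v_{5} = v_{7}  ⇒ sig = ⟨3 | 1⟩

Hence PRS(X_Σ) =
    |P|=2: 10 collections, coeffs (), (), (1), (1), (1), (1), (1,1), (1,2), (1,2), (2)
    |P|=3: 1 collection, coeffs (1)


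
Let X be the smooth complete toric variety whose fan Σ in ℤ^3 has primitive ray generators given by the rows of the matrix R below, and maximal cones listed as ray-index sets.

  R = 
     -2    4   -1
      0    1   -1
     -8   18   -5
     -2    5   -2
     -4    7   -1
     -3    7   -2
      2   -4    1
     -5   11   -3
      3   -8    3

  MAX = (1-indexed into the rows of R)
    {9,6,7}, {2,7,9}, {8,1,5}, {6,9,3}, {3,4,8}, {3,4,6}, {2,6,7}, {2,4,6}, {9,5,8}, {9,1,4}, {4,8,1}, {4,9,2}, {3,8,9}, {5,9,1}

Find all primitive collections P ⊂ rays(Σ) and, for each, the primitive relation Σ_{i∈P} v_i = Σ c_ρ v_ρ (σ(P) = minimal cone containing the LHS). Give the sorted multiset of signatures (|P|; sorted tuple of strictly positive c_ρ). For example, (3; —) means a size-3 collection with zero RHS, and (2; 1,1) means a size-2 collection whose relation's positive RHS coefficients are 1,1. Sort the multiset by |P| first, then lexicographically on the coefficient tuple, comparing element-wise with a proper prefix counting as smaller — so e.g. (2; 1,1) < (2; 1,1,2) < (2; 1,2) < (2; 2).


20 collections generate NE(X_Σ); each relation:

  P = {1,7}:  v_{1} + v_{7} = 0 — sig = (2; —)
  P = {1,2}:  v_{1} + v_{2} = v_{4} — sig = (2; 1)
  P = {1,6}:  v_{1} + v_{6} = v_{8} — sig = (2; 1)
  P = {4,7}:  v_{4} + v_{7} = v_{2} — sig = (2; 1)
  P = {6,8}:  v_{6} + v_{8} = v_{3} — sig = (2; 1)
  P = {7,8}:  v_{7} + v_{8} = v_{6} — sig = (2; 1)
  P = {2,8}:  v_{2} + v_{8} = v_{4} + v_{6} — sig = (2; 1,1)
  P = {5,7}:  v_{5} + v_{7} = v_{8} + v_{9} — sig = (2; 1,1)
  P = {2,3}:  v_{2} + v_{3} = v_{4} + 2·v_{6} — sig = (2; 1,2)
  P = {5,6}:  v_{5} + v_{6} = 2·v_{8} + v_{9} — sig = (2; 1,2)
  P = {3,5}:  v_{3} + v_{5} = 3·v_{8} + v_{9} — sig = (2; 1,3)
  P = {1,3}:  v_{1} + v_{3} = 2·v_{8} — sig = (2; 2)
  P = {2,5}:  v_{2} + v_{5} = 2·v_{1} — sig = (2; 2)
  P = {3,7}:  v_{3} + v_{7} = 2·v_{6} — sig = (2; 2)
  P = {4,5}:  v_{4} + v_{5} = 3·v_{1} — sig = (2; 3)
  P = {2,6,9}:  v_{2} + v_{6} + v_{9} = 0 — sig = (3; —)
  P = {1,8,9}:  v_{1} + v_{8} + v_{9} = v_{5} — sig = (3; 1)
  P = {4,6,9}:  v_{4} + v_{6} + v_{9} = v_{1} — sig = (3; 1)
  P = {3,4,9}:  v_{3} + v_{4} + v_{9} = v_{1} + v_{8} — sig = (3; 1,1)
  P = {4,8,9}:  v_{4} + v_{8} + v_{9} = 2·v_{1} — sig = (3; 2)

Sorted signature multiset PRS(X):
    |P|=2: 15 collections, coeffs (), (1), (1), (1), (1), (1), (1,1), (1,1), (1,2), (1,2), (1,3), (2), (2), (2), (3)
    |P|=3: 5 collections, coeffs (), (1), (1), (1,1), (2)


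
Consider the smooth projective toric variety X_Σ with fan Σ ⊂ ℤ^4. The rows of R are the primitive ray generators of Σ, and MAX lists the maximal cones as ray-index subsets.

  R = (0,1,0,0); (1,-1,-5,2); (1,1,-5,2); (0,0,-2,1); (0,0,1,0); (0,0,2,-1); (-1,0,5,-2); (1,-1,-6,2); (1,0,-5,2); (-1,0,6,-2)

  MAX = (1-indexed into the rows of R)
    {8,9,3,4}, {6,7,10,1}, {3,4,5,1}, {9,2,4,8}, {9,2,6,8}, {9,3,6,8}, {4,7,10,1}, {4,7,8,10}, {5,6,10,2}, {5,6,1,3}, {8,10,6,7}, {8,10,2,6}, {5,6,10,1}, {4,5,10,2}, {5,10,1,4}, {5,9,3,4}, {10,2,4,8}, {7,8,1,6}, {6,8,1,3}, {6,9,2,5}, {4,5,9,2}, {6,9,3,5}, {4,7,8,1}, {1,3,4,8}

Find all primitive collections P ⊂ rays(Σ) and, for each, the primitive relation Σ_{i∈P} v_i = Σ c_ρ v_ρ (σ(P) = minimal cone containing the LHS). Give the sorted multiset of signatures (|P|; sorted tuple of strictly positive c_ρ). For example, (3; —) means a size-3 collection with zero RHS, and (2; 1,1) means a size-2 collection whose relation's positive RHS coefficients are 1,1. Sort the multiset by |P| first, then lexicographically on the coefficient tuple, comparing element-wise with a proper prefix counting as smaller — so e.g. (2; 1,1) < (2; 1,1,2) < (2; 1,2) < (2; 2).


12 minimal non-faces of Δ(Σ) (on 10 rays):

  • {4,6}:  v_{4} + v_{6} = 0  so sig = (2; —)
  • {7,9}:  v_{7} + v_{9} = 0  so sig = (2; —)
  • {1,2}:  v_{1} + v_{2} = v_{9}  so sig = (2; 1)
  • {1,9}:  v_{1} + v_{9} = v_{3}  so sig = (2; 1)
  • {3,7}:  v_{3} + v_{7} = v_{1}  so sig = (2; 1)
  • {5,7}:  v_{5} + v_{7} = v_{10}  so sig = (2; 1)
  • {5,8}:  v_{5} + v_{8} = v_{2}  so sig = (2; 1)
  • {9,10}:  v_{9} + v_{10} = v_{5}  so sig = (2; 1)
  • {2,7}:  v_{2} + v_{7} = v_{8} + v_{10}  so sig = (2; 1,1)
  • {3,10}:  v_{3} + v_{10} = v_{1} + v_{5}  so sig = (2; 1,1)
  • {2,3}:  v_{2} + v_{3} = 2·v_{9}  so sig = (2; 2)
  • {1,8,10}:  v_{1} + v_{8} + v_{10} = 0  so sig = (3; —)

Signatures (|P|; sorted positive RHS coefficients), sorted:
{ (2; —) ×2,  (2; 1) ×6,  (2; 1,1) ×2,  (2; 2),  (3; —) }


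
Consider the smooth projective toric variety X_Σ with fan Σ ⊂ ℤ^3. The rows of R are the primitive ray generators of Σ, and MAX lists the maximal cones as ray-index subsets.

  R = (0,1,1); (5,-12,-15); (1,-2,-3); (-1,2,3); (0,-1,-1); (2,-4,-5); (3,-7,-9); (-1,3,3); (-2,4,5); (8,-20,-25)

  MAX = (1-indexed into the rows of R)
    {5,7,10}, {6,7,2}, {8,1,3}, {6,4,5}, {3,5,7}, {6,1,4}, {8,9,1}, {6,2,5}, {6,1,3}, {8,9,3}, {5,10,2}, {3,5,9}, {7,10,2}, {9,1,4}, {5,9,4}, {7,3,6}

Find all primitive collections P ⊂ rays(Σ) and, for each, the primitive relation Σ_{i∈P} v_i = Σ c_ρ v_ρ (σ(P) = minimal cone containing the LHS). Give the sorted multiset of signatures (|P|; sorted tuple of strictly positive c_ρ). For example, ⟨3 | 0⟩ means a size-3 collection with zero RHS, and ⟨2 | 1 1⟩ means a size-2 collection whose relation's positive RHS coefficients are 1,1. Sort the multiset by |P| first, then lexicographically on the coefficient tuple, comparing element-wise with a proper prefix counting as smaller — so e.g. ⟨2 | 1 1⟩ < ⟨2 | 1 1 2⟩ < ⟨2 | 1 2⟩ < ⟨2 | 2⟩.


Minimal non-faces — 25 found among 10 rays, 16 max cones:

  P={1,5}:  v_{1} + v_{5} = 0 — sig = ⟨2 | 0⟩
  P={3,4}:  v_{3} + v_{4} = 0 — sig = ⟨2 | 0⟩
  P={6,9}:  v_{6} + v_{9} = 0 — sig = ⟨2 | 0⟩
  P={1,2}:  v_{1} + v_{2} = v_{6} + v_{7} — sig = ⟨2 | 1 1⟩
  P={1,7}:  v_{1} + v_{7} = v_{3} + v_{6} — sig = ⟨2 | 1 1⟩
  P={1,10}:  v_{1} + v_{10} = v_{2} + v_{7} — sig = ⟨2 | 1 1⟩
  P={2,8}:  v_{2} + v_{8} = v_{3} + v_{7} — sig = ⟨2 | 1 1⟩
  P={2,9}:  v_{2} + v_{9} = v_{5} + v_{7} — sig = ⟨2 | 1 1⟩
  P={4,7}:  v_{4} + v_{7} = v_{5} + v_{6} — sig = ⟨2 | 1 1⟩
  P={4,8}:  v_{4} + v_{8} = v_{1} + v_{9} — sig = ⟨2 | 1 1⟩
  P={5,8}:  v_{5} + v_{8} = v_{3} + v_{9} — sig = ⟨2 | 1 1⟩
  P={6,8}:  v_{6} + v_{8} = v_{1} + v_{3} — sig = ⟨2 | 1 1⟩
  P={7,9}:  v_{7} + v_{9} = v_{3} + v_{5} — sig = ⟨2 | 1 1⟩
  P={4,10}:  v_{4} + v_{10} = v_{2} + 2·v_{5} + v_{6} — sig = ⟨2 | 1 1 2⟩
  P={8,10}:  v_{8} + v_{10} = v_{3} + v_{5} + 2·v_{7} — sig = ⟨2 | 1 1 2⟩
  P={3,10}:  v_{3} + v_{10} = v_{5} + 3·v_{7} — sig = ⟨2 | 1 3⟩
  P={2,3}:  v_{2} + v_{3} = 2·v_{7} — sig = ⟨2 | 2⟩
  P={6,10}:  v_{6} + v_{10} = 2·v_{2} — sig = ⟨2 | 2⟩
  P={7,8}:  v_{7} + v_{8} = 2·v_{3} — sig = ⟨2 | 2⟩
  P={2,4}:  v_{2} + v_{4} = 2·v_{5} + 2·v_{6} — sig = ⟨2 | 2 2⟩
  P={9,10}:  v_{9} + v_{10} = 2·v_{5} + 2·v_{7} — sig = ⟨2 | 2 2⟩
  P={1,3,9}:  v_{1} + v_{3} + v_{9} = v_{8} — sig = ⟨3 | 1⟩
  P={2,5,7}:  v_{2} + v_{5} + v_{7} = v_{10} — sig = ⟨3 | 1⟩
  P={3,5,6}:  v_{3} + v_{5} + v_{6} = v_{7} — sig = ⟨3 | 1⟩
  P={5,6,7}:  v_{5} + v_{6} + v_{7} = v_{2} — sig = ⟨3 | 1⟩

Sorted signature multiset PRS(X):
[⟨2 | 0⟩, ⟨2 | 0⟩, ⟨2 | 0⟩, ⟨2 | 1 1⟩, ⟨2 | 1 1⟩, ⟨2 | 1 1⟩, ⟨2 | 1 1⟩, ⟨2 | 1 1⟩, ⟨2 | 1 1⟩, ⟨2 | 1 1⟩, ⟨2 | 1 1⟩, ⟨2 | 1 1⟩, ⟨2 | 1 1⟩, ⟨2 | 1 1 2⟩, ⟨2 | 1 1 2⟩, ⟨2 | 1 3⟩, ⟨2 | 2⟩, ⟨2 | 2⟩, ⟨2 | 2⟩, ⟨2 | 2 2⟩, ⟨2 | 2 2⟩, ⟨3 | 1⟩, ⟨3 | 1⟩, ⟨3 | 1⟩, ⟨3 | 1⟩]


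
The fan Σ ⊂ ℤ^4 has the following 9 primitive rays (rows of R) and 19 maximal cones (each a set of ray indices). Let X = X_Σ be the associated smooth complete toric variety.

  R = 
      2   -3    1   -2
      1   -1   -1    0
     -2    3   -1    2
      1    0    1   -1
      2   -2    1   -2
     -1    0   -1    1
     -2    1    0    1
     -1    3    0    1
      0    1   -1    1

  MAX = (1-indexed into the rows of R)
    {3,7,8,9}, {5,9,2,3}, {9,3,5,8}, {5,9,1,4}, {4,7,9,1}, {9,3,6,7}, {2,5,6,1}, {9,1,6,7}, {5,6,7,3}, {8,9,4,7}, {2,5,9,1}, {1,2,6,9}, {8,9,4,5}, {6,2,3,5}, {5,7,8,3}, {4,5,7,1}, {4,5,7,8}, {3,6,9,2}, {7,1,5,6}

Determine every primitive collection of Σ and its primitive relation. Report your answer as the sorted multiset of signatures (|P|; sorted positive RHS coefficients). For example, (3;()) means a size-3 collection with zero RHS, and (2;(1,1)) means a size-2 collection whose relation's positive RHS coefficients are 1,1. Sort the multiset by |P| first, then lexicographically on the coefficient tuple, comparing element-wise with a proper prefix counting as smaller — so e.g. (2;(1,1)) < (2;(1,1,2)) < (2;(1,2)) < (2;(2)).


10 minimal non-faces of Δ(Σ) (on 9 rays):

  P = {1,3}:  v_{1} + v_{3} = 0  ⟹  sig = (2;())
  P = {4,6}:  v_{4} + v_{6} = 0  ⟹  sig = (2;())
  P = {1,8}:  v_{1} + v_{8} = v_{4}  ⟹  sig = (2;(1))
  P = {2,7}:  v_{2} + v_{7} = v_{6}  ⟹  sig = (2;(1))
  P = {3,4}:  v_{3} + v_{4} = v_{8}  ⟹  sig = (2;(1))
  P = {6,8}:  v_{6} + v_{8} = v_{3}  ⟹  sig = (2;(1))
  P = {2,4}:  v_{2} + v_{4} = v_{5} + v_{9}  ⟹  sig = (2;(1,1))
  P = {2,8}:  v_{2} + v_{8} = v_{3} + v_{5} + v_{9}  ⟹  sig = (2;(1,1,1))
  P = {5,7,9}:  v_{5} + v_{7} + v_{9} = 0  ⟹  sig = (3;())
  P = {5,6,9}:  v_{5} + v_{6} + v_{9} = v_{2}  ⟹  sig = (3;(1))

Signatures (|P|; sorted positive RHS coefficients), sorted:
    |P|=2: 8 collections, coeffs (), (), (1), (1), (1), (1), (1,1), (1,1,1)
    |P|=3: 2 collections, coeffs (), (1)


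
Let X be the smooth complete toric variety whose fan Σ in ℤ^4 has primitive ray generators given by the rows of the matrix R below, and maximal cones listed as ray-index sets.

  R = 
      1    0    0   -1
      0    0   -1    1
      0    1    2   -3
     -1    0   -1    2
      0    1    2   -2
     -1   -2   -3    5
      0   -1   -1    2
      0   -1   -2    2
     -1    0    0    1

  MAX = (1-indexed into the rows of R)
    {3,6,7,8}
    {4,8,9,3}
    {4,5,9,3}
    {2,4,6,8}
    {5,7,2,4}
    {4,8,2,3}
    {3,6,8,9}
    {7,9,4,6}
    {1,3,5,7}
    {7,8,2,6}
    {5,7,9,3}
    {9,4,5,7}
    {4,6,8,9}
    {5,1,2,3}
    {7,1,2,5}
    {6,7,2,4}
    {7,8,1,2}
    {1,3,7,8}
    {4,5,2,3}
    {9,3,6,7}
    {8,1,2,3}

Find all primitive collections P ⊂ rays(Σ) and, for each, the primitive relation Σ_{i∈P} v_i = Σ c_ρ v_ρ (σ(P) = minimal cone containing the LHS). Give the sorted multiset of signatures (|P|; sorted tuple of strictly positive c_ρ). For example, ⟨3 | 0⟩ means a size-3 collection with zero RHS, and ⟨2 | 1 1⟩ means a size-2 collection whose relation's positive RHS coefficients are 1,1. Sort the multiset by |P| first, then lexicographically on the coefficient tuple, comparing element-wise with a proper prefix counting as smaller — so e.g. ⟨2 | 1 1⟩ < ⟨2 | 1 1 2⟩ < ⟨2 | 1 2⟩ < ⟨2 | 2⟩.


|primitive collections| = 12. Relations:

  • {1,9}:  v_{1} + v_{9} = 0  so sig = ⟨2 | 0⟩
  • {5,8}:  v_{5} + v_{8} = 0  so sig = ⟨2 | 0⟩
  • {1,4}:  v_{1} + v_{4} = v_{2}  so sig = ⟨2 | 1⟩
  • {2,9}:  v_{2} + v_{9} = v_{4}  so sig = ⟨2 | 1⟩
  • {1,6}:  v_{1} + v_{6} = v_{7} + v_{8}  so sig = ⟨2 | 1 1⟩
  • {5,6}:  v_{5} + v_{6} = v_{7} + v_{9}  so sig = ⟨2 | 1 1⟩
  • {2,3,7}:  v_{2} + v_{3} + v_{7} = 0  so sig = ⟨3 | 0⟩
  • {3,4,7}:  v_{3} + v_{4} + v_{7} = v_{9}  so sig = ⟨3 | 1⟩
  • {7,8,9}:  v_{7} + v_{8} + v_{9} = v_{6}  so sig = ⟨3 | 1⟩
  • {2,3,6}:  v_{2} + v_{3} + v_{6} = v_{8} + v_{9}  so sig = ⟨3 | 1 1⟩
  • {4,7,8}:  v_{4} + v_{7} + v_{8} = v_{2} + v_{6}  so sig = ⟨3 | 1 1⟩
  • {3,4,6}:  v_{3} + v_{4} + v_{6} = v_{8} + 2·v_{9}  so sig = ⟨3 | 1 2⟩

so the primitive-relation signature multiset is
    |P|=2: 6 collections, coeffs (), (), (1), (1), (1,1), (1,1)
    |P|=3: 6 collections, coeffs (), (1), (1), (1,1), (1,1), (1,2)


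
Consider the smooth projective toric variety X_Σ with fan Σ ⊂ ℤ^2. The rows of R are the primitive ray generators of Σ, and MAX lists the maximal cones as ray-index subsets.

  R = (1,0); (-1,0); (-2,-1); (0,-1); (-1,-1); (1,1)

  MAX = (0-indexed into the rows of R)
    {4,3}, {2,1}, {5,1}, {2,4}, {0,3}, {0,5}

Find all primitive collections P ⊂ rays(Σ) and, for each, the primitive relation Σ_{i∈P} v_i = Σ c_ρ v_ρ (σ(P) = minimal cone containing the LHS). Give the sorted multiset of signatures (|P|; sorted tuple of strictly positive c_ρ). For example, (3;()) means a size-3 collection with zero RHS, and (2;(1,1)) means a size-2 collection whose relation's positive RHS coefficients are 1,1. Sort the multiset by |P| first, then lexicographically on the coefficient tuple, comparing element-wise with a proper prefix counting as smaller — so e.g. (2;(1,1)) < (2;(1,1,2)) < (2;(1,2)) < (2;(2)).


9 minimal non-faces of Δ(Σ) (on 6 rays):

  P = {0,1}:  v_{0} + v_{1} = 0  ⟹  sig = (2;())
  P = {4,5}:  v_{4} + v_{5} = 0  ⟹  sig = (2;())
  P = {0,2}:  v_{0} + v_{2} = v_{4}  ⟹  sig = (2;(1))
  P = {0,4}:  v_{0} + v_{4} = v_{3}  ⟹  sig = (2;(1))
  P = {1,3}:  v_{1} + v_{3} = v_{4}  ⟹  sig = (2;(1))
  P = {1,4}:  v_{1} + v_{4} = v_{2}  ⟹  sig = (2;(1))
  P = {2,5}:  v_{2} + v_{5} = v_{1}  ⟹  sig = (2;(1))
  P = {3,5}:  v_{3} + v_{5} = v_{0}  ⟹  sig = (2;(1))
  P = {2,3}:  v_{2} + v_{3} = 2·v_{4}  ⟹  sig = (2;(2))

so the primitive-relation signature multiset is
    (2;())
    (2;())
    (2;(1))
    (2;(1))
    (2;(1))
    (2;(1))
    (2;(1))
    (2;(1))
    (2;(2))


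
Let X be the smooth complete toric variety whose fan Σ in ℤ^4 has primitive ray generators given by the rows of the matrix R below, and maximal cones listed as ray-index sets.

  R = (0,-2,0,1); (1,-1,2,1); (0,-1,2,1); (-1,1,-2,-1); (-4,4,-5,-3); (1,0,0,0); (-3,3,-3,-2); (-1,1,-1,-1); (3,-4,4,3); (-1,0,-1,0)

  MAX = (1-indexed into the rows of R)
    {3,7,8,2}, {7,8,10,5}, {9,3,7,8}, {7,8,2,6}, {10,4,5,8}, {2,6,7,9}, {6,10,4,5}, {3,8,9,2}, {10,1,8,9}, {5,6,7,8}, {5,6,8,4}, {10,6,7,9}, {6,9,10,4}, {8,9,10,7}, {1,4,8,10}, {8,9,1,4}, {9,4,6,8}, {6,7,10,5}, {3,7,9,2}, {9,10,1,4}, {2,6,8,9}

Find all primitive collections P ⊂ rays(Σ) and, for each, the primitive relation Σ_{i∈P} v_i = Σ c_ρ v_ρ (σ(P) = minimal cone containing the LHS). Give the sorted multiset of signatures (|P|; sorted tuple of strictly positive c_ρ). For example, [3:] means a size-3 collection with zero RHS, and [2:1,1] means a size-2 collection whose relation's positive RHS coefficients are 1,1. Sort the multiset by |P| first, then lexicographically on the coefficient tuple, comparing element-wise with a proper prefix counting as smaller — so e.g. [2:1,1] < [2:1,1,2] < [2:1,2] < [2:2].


18 minimal non-faces of Δ(Σ) (on 10 rays):

  • {2,4}:  v_{2} + v_{4} = 0  ⇒ sig = [2:]
  • {2,5}:  v_{2} + v_{5} = v_{7}  ⇒ sig = [2:1]
  • {3,6}:  v_{3} + v_{6} = v_{2}  ⇒ sig = [2:1]
  • {4,7}:  v_{4} + v_{7} = v_{5}  ⇒ sig = [2:1]
  • {5,9}:  v_{5} + v_{9} = v_{10}  ⇒ sig = [2:1]
  • {2,10}:  v_{2} + v_{10} = v_{7} + v_{9}  ⇒ sig = [2:1,1]
  • {1,2}:  v_{1} + v_{2} = v_{8} + v_{9} + v_{10}  ⇒ sig = [2:1,1,1]
  • {3,4}:  v_{3} + v_{4} = v_{7} + v_{8} + v_{9}  ⇒ sig = [2:1,1,1]
  • {1,5}:  v_{1} + v_{5} = v_{4} + v_{8} + 2·v_{10}  ⇒ sig = [2:1,1,2]
  • {3,5}:  v_{3} + v_{5} = 2·v_{7} + v_{8} + v_{9}  ⇒ sig = [2:1,1,2]
  • {1,3}:  v_{1} + v_{3} = v_{7} + 2·v_{8} + 2·v_{9} + v_{10}  ⇒ sig = [2:1,1,2,2]
  • {1,6}:  v_{1} + v_{6} = 2·v_{4} + v_{9}  ⇒ sig = [2:1,2]
  • {1,7}:  v_{1} + v_{7} = v_{8} + 2·v_{10}  ⇒ sig = [2:1,2]
  • {3,10}:  v_{3} + v_{10} = 2·v_{7} + v_{8} + 2·v_{9}  ⇒ sig = [2:1,2,2]
  • {6,8,10}:  v_{6} + v_{8} + v_{10} = v_{4}  ⇒ sig = [3:1]
  • {6,7,8,9}:  v_{6} + v_{7} + v_{8} + v_{9} = 0  ⇒ sig = [4:]
  • {2,7,8,9}:  v_{2} + v_{7} + v_{8} + v_{9} = v_{3}  ⇒ sig = [4:1]
  • {4,8,9,10}:  v_{4} + v_{8} + v_{9} + v_{10} = v_{1}  ⇒ sig = [4:1]

so the primitive-relation signature multiset is
    |P|=2: 14 collections, coeffs (), (1), (1), (1), (1), (1,1), (1,1,1), (1,1,1), (1,1,2), (1,1,2), (1,1,2,2), (1,2), (1,2), (1,2,2)
    |P|=3: 1 collection, coeffs (1)
    |P|=4: 3 collections, coeffs (), (1), (1)


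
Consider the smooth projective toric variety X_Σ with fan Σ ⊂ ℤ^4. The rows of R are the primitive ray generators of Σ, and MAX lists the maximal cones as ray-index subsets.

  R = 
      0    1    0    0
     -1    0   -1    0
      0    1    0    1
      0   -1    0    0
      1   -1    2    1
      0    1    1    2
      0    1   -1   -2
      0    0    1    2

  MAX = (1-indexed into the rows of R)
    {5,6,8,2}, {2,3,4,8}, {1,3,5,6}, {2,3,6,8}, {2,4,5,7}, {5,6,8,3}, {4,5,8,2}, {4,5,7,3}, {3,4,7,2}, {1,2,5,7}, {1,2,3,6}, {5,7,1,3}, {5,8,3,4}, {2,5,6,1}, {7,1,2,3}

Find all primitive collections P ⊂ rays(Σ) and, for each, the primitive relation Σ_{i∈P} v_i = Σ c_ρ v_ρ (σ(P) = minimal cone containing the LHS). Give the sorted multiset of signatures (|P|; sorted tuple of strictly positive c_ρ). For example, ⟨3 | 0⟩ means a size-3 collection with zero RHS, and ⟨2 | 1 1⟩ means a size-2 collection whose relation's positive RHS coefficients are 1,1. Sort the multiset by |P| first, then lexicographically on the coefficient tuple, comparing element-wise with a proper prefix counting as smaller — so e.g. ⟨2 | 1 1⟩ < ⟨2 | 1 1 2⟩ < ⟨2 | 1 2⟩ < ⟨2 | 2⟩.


Δ(Σ) — 8 vertices, 6 min non-faces:

  P = {1,4}:  v_{1} + v_{4} = 0  ⟹  sig = ⟨2 | 0⟩
  P = {1,8}:  v_{1} + v_{8} = v_{6}  ⟹  sig = ⟨2 | 1⟩
  P = {4,6}:  v_{4} + v_{6} = v_{8}  ⟹  sig = ⟨2 | 1⟩
  P = {7,8}:  v_{7} + v_{8} = v_{1}  ⟹  sig = ⟨2 | 1⟩
  P = {6,7}:  v_{6} + v_{7} = 2·v_{1}  ⟹  sig = ⟨2 | 2⟩
  P = {2,3,5}:  v_{2} + v_{3} + v_{5} = v_{8}  ⟹  sig = ⟨3 | 1⟩

Signatures (|P|; sorted positive RHS coefficients), sorted:
{ ⟨2 | 0⟩,  ⟨2 | 1⟩ ×3,  ⟨2 | 2⟩,  ⟨3 | 1⟩ }


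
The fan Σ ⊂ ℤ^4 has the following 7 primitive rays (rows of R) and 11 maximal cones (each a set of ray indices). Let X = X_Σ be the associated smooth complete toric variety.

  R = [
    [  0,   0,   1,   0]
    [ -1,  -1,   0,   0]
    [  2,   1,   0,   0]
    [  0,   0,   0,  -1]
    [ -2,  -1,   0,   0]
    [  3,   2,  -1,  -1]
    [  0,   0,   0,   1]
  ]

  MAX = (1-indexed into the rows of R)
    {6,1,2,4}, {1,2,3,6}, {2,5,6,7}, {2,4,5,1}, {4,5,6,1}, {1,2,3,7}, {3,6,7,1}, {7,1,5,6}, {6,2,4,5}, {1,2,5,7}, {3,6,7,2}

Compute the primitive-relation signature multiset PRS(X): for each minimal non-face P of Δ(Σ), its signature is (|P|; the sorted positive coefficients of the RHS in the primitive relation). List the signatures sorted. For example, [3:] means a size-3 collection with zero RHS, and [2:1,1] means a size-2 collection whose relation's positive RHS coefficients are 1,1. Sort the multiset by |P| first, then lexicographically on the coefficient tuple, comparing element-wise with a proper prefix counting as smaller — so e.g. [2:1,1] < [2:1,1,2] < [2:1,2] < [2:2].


5 collections generate NE(X_Σ); each relation:

  P = {3,5}:  v_{3} + v_{5} = 0  ⇒ sig = [2:]
  P = {4,7}:  v_{4} + v_{7} = 0  ⇒ sig = [2:]
  P = {3,4}:  v_{3} + v_{4} = v_{1} + v_{2} + v_{6}  ⇒ sig = [2:1,1,1]
  P = {1,2,5,6}:  v_{1} + v_{2} + v_{5} + v_{6} = v_{4}  ⇒ sig = [4:1]
  P = {1,2,6,7}:  v_{1} + v_{2} + v_{6} + v_{7} = v_{3}  ⇒ sig = [4:1]

Signatures (|P|; sorted positive RHS coefficients), sorted:
    |P|=2: 3 collections, coeffs (), (), (1,1,1)
    |P|=4: 2 collections, coeffs (1), (1)
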